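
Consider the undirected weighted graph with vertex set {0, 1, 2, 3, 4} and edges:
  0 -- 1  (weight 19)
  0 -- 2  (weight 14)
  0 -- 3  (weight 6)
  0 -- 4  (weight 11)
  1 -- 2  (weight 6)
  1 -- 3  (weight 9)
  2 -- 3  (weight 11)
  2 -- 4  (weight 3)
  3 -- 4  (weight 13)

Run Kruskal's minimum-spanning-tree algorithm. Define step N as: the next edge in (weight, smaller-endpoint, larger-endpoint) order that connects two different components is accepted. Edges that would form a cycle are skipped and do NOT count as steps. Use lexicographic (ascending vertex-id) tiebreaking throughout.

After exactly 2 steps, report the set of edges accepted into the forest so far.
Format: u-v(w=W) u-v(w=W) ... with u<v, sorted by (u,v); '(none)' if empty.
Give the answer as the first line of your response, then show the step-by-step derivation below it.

0-3(w=6) 2-4(w=3)

step 1: add edge 2-4 (w=3); MST = {2-4(w=3)}
step 2: add edge 0-3 (w=6); MST = {0-3(w=6) 2-4(w=3)}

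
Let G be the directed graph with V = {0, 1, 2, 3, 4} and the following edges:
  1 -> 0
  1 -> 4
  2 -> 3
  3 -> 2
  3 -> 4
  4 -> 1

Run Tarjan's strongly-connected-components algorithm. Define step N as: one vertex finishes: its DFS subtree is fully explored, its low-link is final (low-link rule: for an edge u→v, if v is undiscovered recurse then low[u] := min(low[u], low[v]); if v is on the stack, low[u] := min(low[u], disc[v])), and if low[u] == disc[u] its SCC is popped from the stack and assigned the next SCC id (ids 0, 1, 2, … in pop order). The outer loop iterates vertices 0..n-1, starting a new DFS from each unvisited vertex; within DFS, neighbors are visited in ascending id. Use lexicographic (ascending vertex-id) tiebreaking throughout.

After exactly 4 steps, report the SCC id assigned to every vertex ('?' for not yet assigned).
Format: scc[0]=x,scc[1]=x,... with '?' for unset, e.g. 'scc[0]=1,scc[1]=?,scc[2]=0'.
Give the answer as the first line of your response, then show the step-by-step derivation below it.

scc[0]=0,scc[1]=1,scc[2]=?,scc[3]=?,scc[4]=1

step 1: low=(low[0]=0,low[1]=?,low[2]=?,low[3]=?,low[4]=?); scc=(scc[0]=0,scc[1]=?,scc[2]=?,scc[3]=?,scc[4]=?)
step 2: low=(low[0]=0,low[1]=1,low[2]=?,low[3]=?,low[4]=1); scc=(scc[0]=0,scc[1]=?,scc[2]=?,scc[3]=?,scc[4]=?)
step 3: low=(low[0]=0,low[1]=1,low[2]=?,low[3]=?,low[4]=1); scc=(scc[0]=0,scc[1]=1,scc[2]=?,scc[3]=?,scc[4]=1)
step 4: low=(low[0]=0,low[1]=1,low[2]=3,low[3]=3,low[4]=1); scc=(scc[0]=0,scc[1]=1,scc[2]=?,scc[3]=?,scc[4]=1)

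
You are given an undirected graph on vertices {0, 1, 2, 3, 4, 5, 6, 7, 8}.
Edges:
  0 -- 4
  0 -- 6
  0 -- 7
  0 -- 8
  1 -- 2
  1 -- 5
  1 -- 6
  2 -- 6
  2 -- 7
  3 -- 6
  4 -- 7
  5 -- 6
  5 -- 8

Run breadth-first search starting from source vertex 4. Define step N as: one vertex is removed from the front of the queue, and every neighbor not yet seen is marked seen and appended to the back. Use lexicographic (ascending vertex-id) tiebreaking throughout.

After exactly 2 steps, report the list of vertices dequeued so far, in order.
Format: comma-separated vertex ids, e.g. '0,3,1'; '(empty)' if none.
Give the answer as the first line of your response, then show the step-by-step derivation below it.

4,0

step 1: dequeue 4; queue=[0,7]; order=4
step 2: dequeue 0; queue=[7,6,8]; order=4,0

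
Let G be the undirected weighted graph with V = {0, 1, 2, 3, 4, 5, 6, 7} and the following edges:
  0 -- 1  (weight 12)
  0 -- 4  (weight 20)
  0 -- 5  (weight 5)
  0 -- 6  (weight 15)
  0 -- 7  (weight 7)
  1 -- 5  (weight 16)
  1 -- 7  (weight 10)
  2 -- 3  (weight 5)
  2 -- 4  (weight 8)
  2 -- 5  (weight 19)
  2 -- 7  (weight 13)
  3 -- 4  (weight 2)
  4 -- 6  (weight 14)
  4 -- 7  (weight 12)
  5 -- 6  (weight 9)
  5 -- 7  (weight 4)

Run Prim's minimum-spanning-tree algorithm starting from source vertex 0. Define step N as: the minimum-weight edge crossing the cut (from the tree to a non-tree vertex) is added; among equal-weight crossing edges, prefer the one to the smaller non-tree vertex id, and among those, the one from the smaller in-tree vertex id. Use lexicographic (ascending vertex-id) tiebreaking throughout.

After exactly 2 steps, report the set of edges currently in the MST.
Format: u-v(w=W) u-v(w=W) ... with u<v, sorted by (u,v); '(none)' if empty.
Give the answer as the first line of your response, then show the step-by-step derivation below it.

0-5(w=5) 5-7(w=4)

step 1: add edge 0-5 (w=5); MST = {0-5(w=5)}
step 2: add edge 5-7 (w=4); MST = {0-5(w=5) 5-7(w=4)}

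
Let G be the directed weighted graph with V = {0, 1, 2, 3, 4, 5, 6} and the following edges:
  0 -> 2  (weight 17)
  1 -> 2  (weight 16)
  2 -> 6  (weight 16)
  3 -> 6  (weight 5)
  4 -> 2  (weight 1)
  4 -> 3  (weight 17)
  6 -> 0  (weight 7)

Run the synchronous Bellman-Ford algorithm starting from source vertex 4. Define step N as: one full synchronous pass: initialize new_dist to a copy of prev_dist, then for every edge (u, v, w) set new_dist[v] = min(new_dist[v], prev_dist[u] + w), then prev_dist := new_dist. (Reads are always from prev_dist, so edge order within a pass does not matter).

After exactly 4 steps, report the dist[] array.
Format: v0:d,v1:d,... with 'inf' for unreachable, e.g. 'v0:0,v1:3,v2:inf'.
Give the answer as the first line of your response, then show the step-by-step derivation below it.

v0:24,v1:inf,v2:1,v3:17,v4:0,v5:inf,v6:17

step 1: dist = v0:inf,v1:inf,v2:1,v3:17,v4:0,v5:inf,v6:inf
step 2: dist = v0:inf,v1:inf,v2:1,v3:17,v4:0,v5:inf,v6:17
step 3: dist = v0:24,v1:inf,v2:1,v3:17,v4:0,v5:inf,v6:17
step 4: dist = v0:24,v1:inf,v2:1,v3:17,v4:0,v5:inf,v6:17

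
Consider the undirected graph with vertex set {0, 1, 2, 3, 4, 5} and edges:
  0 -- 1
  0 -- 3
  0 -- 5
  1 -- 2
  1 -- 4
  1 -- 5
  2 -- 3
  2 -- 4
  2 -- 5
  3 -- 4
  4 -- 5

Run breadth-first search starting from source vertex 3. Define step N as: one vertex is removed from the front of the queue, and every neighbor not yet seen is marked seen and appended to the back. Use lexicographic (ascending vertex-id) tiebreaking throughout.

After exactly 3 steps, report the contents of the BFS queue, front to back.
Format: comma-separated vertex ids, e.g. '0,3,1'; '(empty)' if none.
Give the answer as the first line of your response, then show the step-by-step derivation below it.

4,1,5

step 1: dequeue 3; queue=[0,2,4]; order=3
step 2: dequeue 0; queue=[2,4,1,5]; order=3,0
step 3: dequeue 2; queue=[4,1,5]; order=3,0,2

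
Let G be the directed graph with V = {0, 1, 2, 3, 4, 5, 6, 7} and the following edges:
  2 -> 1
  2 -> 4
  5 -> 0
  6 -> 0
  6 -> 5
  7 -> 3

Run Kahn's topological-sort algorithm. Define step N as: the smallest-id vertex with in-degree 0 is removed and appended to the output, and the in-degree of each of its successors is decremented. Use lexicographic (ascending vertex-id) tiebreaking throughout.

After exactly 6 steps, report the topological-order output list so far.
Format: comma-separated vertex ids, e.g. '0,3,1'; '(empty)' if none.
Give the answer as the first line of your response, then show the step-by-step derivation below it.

2,1,4,6,5,0

step 1: output 2; order=[2]; indeg=(2,0,0,1,0,1,0,0)
step 2: output 1; order=[2,1]; indeg=(2,0,0,1,0,1,0,0)
step 3: output 4; order=[2,1,4]; indeg=(2,0,0,1,0,1,0,0)
step 4: output 6; order=[2,1,4,6]; indeg=(1,0,0,1,0,0,0,0)
step 5: output 5; order=[2,1,4,6,5]; indeg=(0,0,0,1,0,0,0,0)
step 6: output 0; order=[2,1,4,6,5,0]; indeg=(0,0,0,1,0,0,0,0)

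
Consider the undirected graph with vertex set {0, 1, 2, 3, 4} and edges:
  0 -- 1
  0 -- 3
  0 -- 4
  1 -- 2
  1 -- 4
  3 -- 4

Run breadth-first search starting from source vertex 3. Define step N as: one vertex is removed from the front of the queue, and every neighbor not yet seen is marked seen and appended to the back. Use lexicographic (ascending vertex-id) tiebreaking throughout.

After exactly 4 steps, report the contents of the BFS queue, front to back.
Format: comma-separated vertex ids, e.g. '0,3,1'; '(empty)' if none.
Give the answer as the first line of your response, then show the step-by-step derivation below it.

2

step 1: dequeue 3; queue=[0,4]; order=3
step 2: dequeue 0; queue=[4,1]; order=3,0
step 3: dequeue 4; queue=[1]; order=3,0,4
step 4: dequeue 1; queue=[2]; order=3,0,4,1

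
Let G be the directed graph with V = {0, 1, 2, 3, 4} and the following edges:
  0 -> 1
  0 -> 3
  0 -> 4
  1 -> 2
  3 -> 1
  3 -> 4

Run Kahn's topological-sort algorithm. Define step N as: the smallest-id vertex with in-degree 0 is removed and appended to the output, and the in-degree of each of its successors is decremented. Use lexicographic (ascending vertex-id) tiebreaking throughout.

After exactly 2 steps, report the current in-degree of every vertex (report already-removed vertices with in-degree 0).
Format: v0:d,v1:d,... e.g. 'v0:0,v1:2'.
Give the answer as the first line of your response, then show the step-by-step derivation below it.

v0:0,v1:0,v2:1,v3:0,v4:0

step 1: output 0; order=[0]; indeg=(0,1,1,0,1)
step 2: output 3; order=[0,3]; indeg=(0,0,1,0,0)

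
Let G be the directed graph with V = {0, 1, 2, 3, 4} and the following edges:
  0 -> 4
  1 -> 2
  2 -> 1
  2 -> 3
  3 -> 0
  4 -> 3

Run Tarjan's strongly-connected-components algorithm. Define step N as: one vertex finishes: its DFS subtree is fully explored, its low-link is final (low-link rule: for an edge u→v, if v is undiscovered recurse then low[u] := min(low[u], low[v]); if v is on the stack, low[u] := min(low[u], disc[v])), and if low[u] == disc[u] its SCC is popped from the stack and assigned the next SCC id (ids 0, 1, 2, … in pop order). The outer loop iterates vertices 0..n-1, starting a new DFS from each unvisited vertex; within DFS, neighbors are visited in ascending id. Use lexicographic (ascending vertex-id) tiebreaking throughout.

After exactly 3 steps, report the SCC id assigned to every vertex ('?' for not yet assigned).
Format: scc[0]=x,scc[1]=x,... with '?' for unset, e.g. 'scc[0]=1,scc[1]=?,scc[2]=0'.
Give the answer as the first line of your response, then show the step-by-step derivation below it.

scc[0]=0,scc[1]=?,scc[2]=?,scc[3]=0,scc[4]=0

step 1: low=(low[0]=0,low[1]=?,low[2]=?,low[3]=0,low[4]=1); scc=(scc[0]=?,scc[1]=?,scc[2]=?,scc[3]=?,scc[4]=?)
step 2: low=(low[0]=0,low[1]=?,low[2]=?,low[3]=0,low[4]=0); scc=(scc[0]=?,scc[1]=?,scc[2]=?,scc[3]=?,scc[4]=?)
step 3: low=(low[0]=0,low[1]=?,low[2]=?,low[3]=0,low[4]=0); scc=(scc[0]=0,scc[1]=?,scc[2]=?,scc[3]=0,scc[4]=0)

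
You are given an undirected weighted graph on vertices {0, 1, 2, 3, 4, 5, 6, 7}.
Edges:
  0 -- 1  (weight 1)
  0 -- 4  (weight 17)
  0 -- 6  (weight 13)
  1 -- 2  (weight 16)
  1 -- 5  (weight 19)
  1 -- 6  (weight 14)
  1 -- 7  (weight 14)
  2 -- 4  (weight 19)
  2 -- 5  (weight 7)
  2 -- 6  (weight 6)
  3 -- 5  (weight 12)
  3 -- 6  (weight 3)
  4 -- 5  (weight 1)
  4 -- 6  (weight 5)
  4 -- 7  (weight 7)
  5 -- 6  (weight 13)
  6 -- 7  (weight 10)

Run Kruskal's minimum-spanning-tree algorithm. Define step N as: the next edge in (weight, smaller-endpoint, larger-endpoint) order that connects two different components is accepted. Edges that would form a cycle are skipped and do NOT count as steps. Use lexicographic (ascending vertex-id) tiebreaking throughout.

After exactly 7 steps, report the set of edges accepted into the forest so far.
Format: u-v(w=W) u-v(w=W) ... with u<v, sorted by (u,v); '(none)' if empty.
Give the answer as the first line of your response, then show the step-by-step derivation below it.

0-1(w=1) 0-6(w=13) 2-6(w=6) 3-6(w=3) 4-5(w=1) 4-6(w=5) 4-7(w=7)

step 1: add edge 0-1 (w=1); MST = {0-1(w=1)}
step 2: add edge 4-5 (w=1); MST = {0-1(w=1) 4-5(w=1)}
step 3: add edge 3-6 (w=3); MST = {0-1(w=1) 3-6(w=3) 4-5(w=1)}
step 4: add edge 4-6 (w=5); MST = {0-1(w=1) 3-6(w=3) 4-5(w=1) 4-6(w=5)}
step 5: add edge 2-6 (w=6); MST = {0-1(w=1) 2-6(w=6) 3-6(w=3) 4-5(w=1) 4-6(w=5)}
step 6: add edge 4-7 (w=7); MST = {0-1(w=1) 2-6(w=6) 3-6(w=3) 4-5(w=1) 4-6(w=5) 4-7(w=7)}
step 7: add edge 0-6 (w=13); MST = {0-1(w=1) 0-6(w=13) 2-6(w=6) 3-6(w=3) 4-5(w=1) 4-6(w=5) 4-7(w=7)}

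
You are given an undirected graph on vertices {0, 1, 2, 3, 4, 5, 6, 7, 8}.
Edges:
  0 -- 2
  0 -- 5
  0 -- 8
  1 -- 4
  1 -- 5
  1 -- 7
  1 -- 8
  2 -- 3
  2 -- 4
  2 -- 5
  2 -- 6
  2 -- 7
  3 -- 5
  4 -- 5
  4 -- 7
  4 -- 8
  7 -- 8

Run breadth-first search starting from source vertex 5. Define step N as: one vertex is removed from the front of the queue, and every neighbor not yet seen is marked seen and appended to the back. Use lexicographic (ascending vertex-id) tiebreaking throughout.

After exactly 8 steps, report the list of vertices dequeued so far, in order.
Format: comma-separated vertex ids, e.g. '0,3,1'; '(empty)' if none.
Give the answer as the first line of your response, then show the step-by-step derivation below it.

5,0,1,2,3,4,8,7

step 1: dequeue 5; queue=[0,1,2,3,4]; order=5
step 2: dequeue 0; queue=[1,2,3,4,8]; order=5,0
step 3: dequeue 1; queue=[2,3,4,8,7]; order=5,0,1
step 4: dequeue 2; queue=[3,4,8,7,6]; order=5,0,1,2
step 5: dequeue 3; queue=[4,8,7,6]; order=5,0,1,2,3
step 6: dequeue 4; queue=[8,7,6]; order=5,0,1,2,3,4
step 7: dequeue 8; queue=[7,6]; order=5,0,1,2,3,4,8
step 8: dequeue 7; queue=[6]; order=5,0,1,2,3,4,8,7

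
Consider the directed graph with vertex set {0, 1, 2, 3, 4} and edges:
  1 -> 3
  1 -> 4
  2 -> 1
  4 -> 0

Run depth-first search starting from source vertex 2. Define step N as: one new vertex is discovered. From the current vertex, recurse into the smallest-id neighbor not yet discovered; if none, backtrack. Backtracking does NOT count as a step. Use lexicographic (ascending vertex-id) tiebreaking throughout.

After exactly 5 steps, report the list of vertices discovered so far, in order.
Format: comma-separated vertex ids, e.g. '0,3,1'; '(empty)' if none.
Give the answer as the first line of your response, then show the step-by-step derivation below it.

2,1,3,4,0

step 1: discover 2; path=2; order=2
step 2: discover 1; path=2>1; order=2,1
step 3: discover 3; path=2>1>3; order=2,1,3
step 4: discover 4; path=2>1>4; order=2,1,3,4
step 5: discover 0; path=2>1>4>0; order=2,1,3,4,0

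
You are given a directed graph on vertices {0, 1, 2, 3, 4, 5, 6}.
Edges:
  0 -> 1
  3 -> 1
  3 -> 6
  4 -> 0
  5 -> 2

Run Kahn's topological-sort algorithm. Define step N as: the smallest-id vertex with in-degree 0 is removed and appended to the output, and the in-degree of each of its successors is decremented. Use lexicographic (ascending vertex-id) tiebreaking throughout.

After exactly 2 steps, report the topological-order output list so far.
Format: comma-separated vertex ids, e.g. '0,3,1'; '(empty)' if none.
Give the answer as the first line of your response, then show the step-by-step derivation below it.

3,4

step 1: output 3; order=[3]; indeg=(1,1,1,0,0,0,0)
step 2: output 4; order=[3,4]; indeg=(0,1,1,0,0,0,0)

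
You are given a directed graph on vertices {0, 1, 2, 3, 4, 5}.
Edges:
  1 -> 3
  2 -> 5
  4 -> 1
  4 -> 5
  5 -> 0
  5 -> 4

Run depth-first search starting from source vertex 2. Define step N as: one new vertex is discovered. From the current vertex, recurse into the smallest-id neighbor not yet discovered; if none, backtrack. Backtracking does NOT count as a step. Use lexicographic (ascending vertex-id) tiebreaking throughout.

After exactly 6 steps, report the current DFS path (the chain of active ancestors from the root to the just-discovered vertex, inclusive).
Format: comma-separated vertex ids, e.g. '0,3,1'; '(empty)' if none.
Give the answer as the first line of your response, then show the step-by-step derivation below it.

2,5,4,1,3

step 1: discover 2; path=2; order=2
step 2: discover 5; path=2>5; order=2,5
step 3: discover 0; path=2>5>0; order=2,5,0
step 4: discover 4; path=2>5>4; order=2,5,0,4
step 5: discover 1; path=2>5>4>1; order=2,5,0,4,1
step 6: discover 3; path=2>5>4>1>3; order=2,5,0,4,1,3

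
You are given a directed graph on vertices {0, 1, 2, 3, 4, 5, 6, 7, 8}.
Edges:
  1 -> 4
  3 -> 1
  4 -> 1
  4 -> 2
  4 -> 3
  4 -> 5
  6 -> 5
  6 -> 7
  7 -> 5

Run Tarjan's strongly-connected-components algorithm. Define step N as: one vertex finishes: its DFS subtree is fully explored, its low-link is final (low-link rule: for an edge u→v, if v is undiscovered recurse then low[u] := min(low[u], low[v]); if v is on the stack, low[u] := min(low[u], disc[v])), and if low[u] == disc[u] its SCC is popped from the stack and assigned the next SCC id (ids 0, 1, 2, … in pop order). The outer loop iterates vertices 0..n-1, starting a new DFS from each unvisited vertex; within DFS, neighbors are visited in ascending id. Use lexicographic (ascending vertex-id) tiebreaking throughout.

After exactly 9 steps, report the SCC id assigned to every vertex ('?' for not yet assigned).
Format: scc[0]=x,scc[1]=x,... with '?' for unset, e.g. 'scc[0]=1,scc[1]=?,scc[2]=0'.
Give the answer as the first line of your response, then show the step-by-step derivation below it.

scc[0]=0,scc[1]=3,scc[2]=1,scc[3]=3,scc[4]=3,scc[5]=2,scc[6]=5,scc[7]=4,scc[8]=6

step 1: low=(low[0]=0,low[1]=?,low[2]=?,low[3]=?,low[4]=?,low[5]=?,low[6]=?,low[7]=?,low[8]=?); scc=(scc[0]=0,scc[1]=?,scc[2]=?,scc[3]=?,scc[4]=?,scc[5]=?,scc[6]=?,scc[7]=?,scc[8]=?)
step 2: low=(low[0]=0,low[1]=1,low[2]=3,low[3]=?,low[4]=1,low[5]=?,low[6]=?,low[7]=?,low[8]=?); scc=(scc[0]=0,scc[1]=?,scc[2]=1,scc[3]=?,scc[4]=?,scc[5]=?,scc[6]=?,scc[7]=?,scc[8]=?)
step 3: low=(low[0]=0,low[1]=1,low[2]=3,low[3]=1,low[4]=1,low[5]=?,low[6]=?,low[7]=?,low[8]=?); scc=(scc[0]=0,scc[1]=?,scc[2]=1,scc[3]=?,scc[4]=?,scc[5]=?,scc[6]=?,scc[7]=?,scc[8]=?)
step 4: low=(low[0]=0,low[1]=1,low[2]=3,low[3]=1,low[4]=1,low[5]=5,low[6]=?,low[7]=?,low[8]=?); scc=(scc[0]=0,scc[1]=?,scc[2]=1,scc[3]=?,scc[4]=?,scc[5]=2,scc[6]=?,scc[7]=?,scc[8]=?)
step 5: low=(low[0]=0,low[1]=1,low[2]=3,low[3]=1,low[4]=1,low[5]=5,low[6]=?,low[7]=?,low[8]=?); scc=(scc[0]=0,scc[1]=?,scc[2]=1,scc[3]=?,scc[4]=?,scc[5]=2,scc[6]=?,scc[7]=?,scc[8]=?)
step 6: low=(low[0]=0,low[1]=1,low[2]=3,low[3]=1,low[4]=1,low[5]=5,low[6]=?,low[7]=?,low[8]=?); scc=(scc[0]=0,scc[1]=3,scc[2]=1,scc[3]=3,scc[4]=3,scc[5]=2,scc[6]=?,scc[7]=?,scc[8]=?)
step 7: low=(low[0]=0,low[1]=1,low[2]=3,low[3]=1,low[4]=1,low[5]=5,low[6]=6,low[7]=7,low[8]=?); scc=(scc[0]=0,scc[1]=3,scc[2]=1,scc[3]=3,scc[4]=3,scc[5]=2,scc[6]=?,scc[7]=4,scc[8]=?)
step 8: low=(low[0]=0,low[1]=1,low[2]=3,low[3]=1,low[4]=1,low[5]=5,low[6]=6,low[7]=7,low[8]=?); scc=(scc[0]=0,scc[1]=3,scc[2]=1,scc[3]=3,scc[4]=3,scc[5]=2,scc[6]=5,scc[7]=4,scc[8]=?)
step 9: low=(low[0]=0,low[1]=1,low[2]=3,low[3]=1,low[4]=1,low[5]=5,low[6]=6,low[7]=7,low[8]=8); scc=(scc[0]=0,scc[1]=3,scc[2]=1,scc[3]=3,scc[4]=3,scc[5]=2,scc[6]=5,scc[7]=4,scc[8]=6)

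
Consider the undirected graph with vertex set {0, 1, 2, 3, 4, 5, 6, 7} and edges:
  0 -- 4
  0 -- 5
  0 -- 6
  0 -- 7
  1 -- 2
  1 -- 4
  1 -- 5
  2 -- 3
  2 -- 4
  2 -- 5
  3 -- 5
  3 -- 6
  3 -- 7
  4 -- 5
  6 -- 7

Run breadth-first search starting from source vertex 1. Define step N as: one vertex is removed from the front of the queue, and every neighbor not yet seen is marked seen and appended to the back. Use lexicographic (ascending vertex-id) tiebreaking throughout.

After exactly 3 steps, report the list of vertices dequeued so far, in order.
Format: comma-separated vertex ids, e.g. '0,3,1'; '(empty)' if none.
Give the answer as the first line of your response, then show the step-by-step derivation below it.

1,2,4

step 1: dequeue 1; queue=[2,4,5]; order=1
step 2: dequeue 2; queue=[4,5,3]; order=1,2
step 3: dequeue 4; queue=[5,3,0]; order=1,2,4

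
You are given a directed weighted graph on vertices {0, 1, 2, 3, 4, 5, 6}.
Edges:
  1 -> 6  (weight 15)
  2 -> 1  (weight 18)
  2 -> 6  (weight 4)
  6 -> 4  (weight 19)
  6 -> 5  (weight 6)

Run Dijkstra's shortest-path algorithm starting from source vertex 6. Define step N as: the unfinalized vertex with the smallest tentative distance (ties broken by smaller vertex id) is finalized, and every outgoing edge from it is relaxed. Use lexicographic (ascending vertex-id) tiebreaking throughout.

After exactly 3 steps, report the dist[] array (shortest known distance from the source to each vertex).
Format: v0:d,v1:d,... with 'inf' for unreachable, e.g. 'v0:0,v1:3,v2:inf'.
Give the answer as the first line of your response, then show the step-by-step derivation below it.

v0:inf,v1:inf,v2:inf,v3:inf,v4:19,v5:6,v6:0

step 1: dist = v0:inf,v1:inf,v2:inf,v3:inf,v4:19,v5:6,v6:0
step 2: dist = v0:inf,v1:inf,v2:inf,v3:inf,v4:19,v5:6,v6:0
step 3: dist = v0:inf,v1:inf,v2:inf,v3:inf,v4:19,v5:6,v6:0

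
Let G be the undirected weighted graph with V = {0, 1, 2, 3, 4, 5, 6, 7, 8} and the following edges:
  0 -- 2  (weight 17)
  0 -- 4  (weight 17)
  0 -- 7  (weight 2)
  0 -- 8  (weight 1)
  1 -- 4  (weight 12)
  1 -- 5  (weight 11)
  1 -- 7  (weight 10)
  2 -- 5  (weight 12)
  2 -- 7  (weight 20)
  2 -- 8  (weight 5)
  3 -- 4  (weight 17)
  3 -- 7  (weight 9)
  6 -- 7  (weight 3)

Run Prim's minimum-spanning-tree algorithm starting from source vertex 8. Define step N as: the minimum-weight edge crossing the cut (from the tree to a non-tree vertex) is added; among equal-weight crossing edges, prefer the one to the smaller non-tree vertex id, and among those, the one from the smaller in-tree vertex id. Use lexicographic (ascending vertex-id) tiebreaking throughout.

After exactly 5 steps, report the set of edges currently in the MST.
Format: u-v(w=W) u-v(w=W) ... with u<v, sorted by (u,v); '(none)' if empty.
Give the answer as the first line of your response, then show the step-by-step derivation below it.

0-7(w=2) 0-8(w=1) 2-8(w=5) 3-7(w=9) 6-7(w=3)

step 1: add edge 0-8 (w=1); MST = {0-8(w=1)}
step 2: add edge 0-7 (w=2); MST = {0-7(w=2) 0-8(w=1)}
step 3: add edge 6-7 (w=3); MST = {0-7(w=2) 0-8(w=1) 6-7(w=3)}
step 4: add edge 2-8 (w=5); MST = {0-7(w=2) 0-8(w=1) 2-8(w=5) 6-7(w=3)}
step 5: add edge 3-7 (w=9); MST = {0-7(w=2) 0-8(w=1) 2-8(w=5) 3-7(w=9) 6-7(w=3)}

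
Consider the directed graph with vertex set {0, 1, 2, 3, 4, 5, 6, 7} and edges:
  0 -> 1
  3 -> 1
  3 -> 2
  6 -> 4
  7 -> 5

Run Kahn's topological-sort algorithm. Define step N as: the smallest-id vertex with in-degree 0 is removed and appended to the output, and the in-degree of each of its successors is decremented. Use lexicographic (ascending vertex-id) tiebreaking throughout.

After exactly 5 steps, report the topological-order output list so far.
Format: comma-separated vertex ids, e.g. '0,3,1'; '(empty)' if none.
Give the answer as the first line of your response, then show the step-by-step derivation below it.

0,3,1,2,6

step 1: output 0; order=[0]; indeg=(0,1,1,0,1,1,0,0)
step 2: output 3; order=[0,3]; indeg=(0,0,0,0,1,1,0,0)
step 3: output 1; order=[0,3,1]; indeg=(0,0,0,0,1,1,0,0)
step 4: output 2; order=[0,3,1,2]; indeg=(0,0,0,0,1,1,0,0)
step 5: output 6; order=[0,3,1,2,6]; indeg=(0,0,0,0,0,1,0,0)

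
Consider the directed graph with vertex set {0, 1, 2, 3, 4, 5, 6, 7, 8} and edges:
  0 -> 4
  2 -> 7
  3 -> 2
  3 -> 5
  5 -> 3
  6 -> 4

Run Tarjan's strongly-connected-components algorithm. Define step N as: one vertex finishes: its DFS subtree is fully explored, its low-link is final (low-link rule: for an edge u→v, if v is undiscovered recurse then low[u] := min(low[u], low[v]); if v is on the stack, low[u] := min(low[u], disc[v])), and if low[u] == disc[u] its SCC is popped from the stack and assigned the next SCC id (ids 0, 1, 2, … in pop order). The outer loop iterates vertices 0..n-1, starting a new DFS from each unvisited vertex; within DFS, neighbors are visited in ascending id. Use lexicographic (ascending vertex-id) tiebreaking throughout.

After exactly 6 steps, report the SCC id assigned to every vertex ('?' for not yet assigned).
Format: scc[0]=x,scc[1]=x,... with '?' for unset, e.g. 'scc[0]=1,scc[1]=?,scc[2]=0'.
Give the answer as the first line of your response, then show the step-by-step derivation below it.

scc[0]=1,scc[1]=2,scc[2]=4,scc[3]=?,scc[4]=0,scc[5]=?,scc[6]=?,scc[7]=3,scc[8]=?

step 1: low=(low[0]=0,low[1]=?,low[2]=?,low[3]=?,low[4]=1,low[5]=?,low[6]=?,low[7]=?,low[8]=?); scc=(scc[0]=?,scc[1]=?,scc[2]=?,scc[3]=?,scc[4]=0,scc[5]=?,scc[6]=?,scc[7]=?,scc[8]=?)
step 2: low=(low[0]=0,low[1]=?,low[2]=?,low[3]=?,low[4]=1,low[5]=?,low[6]=?,low[7]=?,low[8]=?); scc=(scc[0]=1,scc[1]=?,scc[2]=?,scc[3]=?,scc[4]=0,scc[5]=?,scc[6]=?,scc[7]=?,scc[8]=?)
step 3: low=(low[0]=0,low[1]=2,low[2]=?,low[3]=?,low[4]=1,low[5]=?,low[6]=?,low[7]=?,low[8]=?); scc=(scc[0]=1,scc[1]=2,scc[2]=?,scc[3]=?,scc[4]=0,scc[5]=?,scc[6]=?,scc[7]=?,scc[8]=?)
step 4: low=(low[0]=0,low[1]=2,low[2]=3,low[3]=?,low[4]=1,low[5]=?,low[6]=?,low[7]=4,low[8]=?); scc=(scc[0]=1,scc[1]=2,scc[2]=?,scc[3]=?,scc[4]=0,scc[5]=?,scc[6]=?,scc[7]=3,scc[8]=?)
step 5: low=(low[0]=0,low[1]=2,low[2]=3,low[3]=?,low[4]=1,low[5]=?,low[6]=?,low[7]=4,low[8]=?); scc=(scc[0]=1,scc[1]=2,scc[2]=4,scc[3]=?,scc[4]=0,scc[5]=?,scc[6]=?,scc[7]=3,scc[8]=?)
step 6: low=(low[0]=0,low[1]=2,low[2]=3,low[3]=5,low[4]=1,low[5]=5,low[6]=?,low[7]=4,low[8]=?); scc=(scc[0]=1,scc[1]=2,scc[2]=4,scc[3]=?,scc[4]=0,scc[5]=?,scc[6]=?,scc[7]=3,scc[8]=?)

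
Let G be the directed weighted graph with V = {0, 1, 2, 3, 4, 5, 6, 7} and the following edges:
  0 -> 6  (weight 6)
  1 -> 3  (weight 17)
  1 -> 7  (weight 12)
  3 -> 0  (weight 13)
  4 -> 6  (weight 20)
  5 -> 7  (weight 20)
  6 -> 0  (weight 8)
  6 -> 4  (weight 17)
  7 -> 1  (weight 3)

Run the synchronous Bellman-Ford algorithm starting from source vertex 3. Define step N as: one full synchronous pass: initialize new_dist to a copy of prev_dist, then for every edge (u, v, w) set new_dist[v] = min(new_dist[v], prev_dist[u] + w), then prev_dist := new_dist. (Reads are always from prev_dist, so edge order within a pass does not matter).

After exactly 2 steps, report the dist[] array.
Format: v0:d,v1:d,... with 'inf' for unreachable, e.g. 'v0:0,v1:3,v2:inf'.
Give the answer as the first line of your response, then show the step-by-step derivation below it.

v0:13,v1:inf,v2:inf,v3:0,v4:inf,v5:inf,v6:19,v7:inf

step 1: dist = v0:13,v1:inf,v2:inf,v3:0,v4:inf,v5:inf,v6:inf,v7:inf
step 2: dist = v0:13,v1:inf,v2:inf,v3:0,v4:inf,v5:inf,v6:19,v7:inf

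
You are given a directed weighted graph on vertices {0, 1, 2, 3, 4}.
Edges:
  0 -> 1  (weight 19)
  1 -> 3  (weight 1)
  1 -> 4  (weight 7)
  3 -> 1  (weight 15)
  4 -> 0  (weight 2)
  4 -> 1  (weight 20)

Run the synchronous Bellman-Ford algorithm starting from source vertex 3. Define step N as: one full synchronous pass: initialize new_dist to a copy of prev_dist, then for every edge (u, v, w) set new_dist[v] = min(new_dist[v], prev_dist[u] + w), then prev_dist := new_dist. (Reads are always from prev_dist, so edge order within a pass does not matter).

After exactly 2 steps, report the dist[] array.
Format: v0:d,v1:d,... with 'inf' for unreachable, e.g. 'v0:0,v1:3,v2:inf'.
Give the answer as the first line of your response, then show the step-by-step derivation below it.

v0:inf,v1:15,v2:inf,v3:0,v4:22

step 1: dist = v0:inf,v1:15,v2:inf,v3:0,v4:inf
step 2: dist = v0:inf,v1:15,v2:inf,v3:0,v4:22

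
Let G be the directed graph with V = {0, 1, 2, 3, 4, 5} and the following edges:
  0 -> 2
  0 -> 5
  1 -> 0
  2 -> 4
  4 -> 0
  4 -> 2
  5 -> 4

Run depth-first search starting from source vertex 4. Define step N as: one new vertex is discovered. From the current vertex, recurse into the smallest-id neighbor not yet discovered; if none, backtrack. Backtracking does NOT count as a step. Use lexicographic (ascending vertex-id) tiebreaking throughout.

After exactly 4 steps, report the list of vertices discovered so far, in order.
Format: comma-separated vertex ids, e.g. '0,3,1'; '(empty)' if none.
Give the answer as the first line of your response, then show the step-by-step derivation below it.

4,0,2,5

step 1: discover 4; path=4; order=4
step 2: discover 0; path=4>0; order=4,0
step 3: discover 2; path=4>0>2; order=4,0,2
step 4: discover 5; path=4>0>5; order=4,0,2,5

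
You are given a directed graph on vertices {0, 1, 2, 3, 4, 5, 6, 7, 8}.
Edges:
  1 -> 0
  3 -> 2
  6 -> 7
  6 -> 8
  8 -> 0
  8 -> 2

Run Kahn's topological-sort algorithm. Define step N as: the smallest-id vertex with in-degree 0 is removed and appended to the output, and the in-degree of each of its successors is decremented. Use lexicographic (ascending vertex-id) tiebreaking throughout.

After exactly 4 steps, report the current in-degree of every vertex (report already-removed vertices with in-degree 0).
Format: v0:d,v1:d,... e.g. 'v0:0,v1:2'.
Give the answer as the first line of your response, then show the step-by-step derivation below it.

v0:1,v1:0,v2:1,v3:0,v4:0,v5:0,v6:0,v7:1,v8:1

step 1: output 1; order=[1]; indeg=(1,0,2,0,0,0,0,1,1)
step 2: output 3; order=[1,3]; indeg=(1,0,1,0,0,0,0,1,1)
step 3: output 4; order=[1,3,4]; indeg=(1,0,1,0,0,0,0,1,1)
step 4: output 5; order=[1,3,4,5]; indeg=(1,0,1,0,0,0,0,1,1)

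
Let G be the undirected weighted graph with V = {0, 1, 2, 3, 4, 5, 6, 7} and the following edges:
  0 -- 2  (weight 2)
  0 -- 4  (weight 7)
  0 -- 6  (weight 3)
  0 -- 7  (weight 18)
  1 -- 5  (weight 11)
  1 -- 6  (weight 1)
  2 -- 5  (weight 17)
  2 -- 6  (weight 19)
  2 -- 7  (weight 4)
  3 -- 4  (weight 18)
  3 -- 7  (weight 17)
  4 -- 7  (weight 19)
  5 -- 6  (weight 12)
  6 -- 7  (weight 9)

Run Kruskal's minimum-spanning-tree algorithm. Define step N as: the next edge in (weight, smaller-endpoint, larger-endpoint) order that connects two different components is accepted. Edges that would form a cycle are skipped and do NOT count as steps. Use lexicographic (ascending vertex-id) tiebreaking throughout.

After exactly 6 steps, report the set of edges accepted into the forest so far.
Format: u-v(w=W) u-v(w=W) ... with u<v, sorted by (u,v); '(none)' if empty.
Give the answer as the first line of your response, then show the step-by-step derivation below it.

0-2(w=2) 0-4(w=7) 0-6(w=3) 1-5(w=11) 1-6(w=1) 2-7(w=4)

step 1: add edge 1-6 (w=1); MST = {1-6(w=1)}
step 2: add edge 0-2 (w=2); MST = {0-2(w=2) 1-6(w=1)}
step 3: add edge 0-6 (w=3); MST = {0-2(w=2) 0-6(w=3) 1-6(w=1)}
step 4: add edge 2-7 (w=4); MST = {0-2(w=2) 0-6(w=3) 1-6(w=1) 2-7(w=4)}
step 5: add edge 0-4 (w=7); MST = {0-2(w=2) 0-4(w=7) 0-6(w=3) 1-6(w=1) 2-7(w=4)}
step 6: add edge 1-5 (w=11); MST = {0-2(w=2) 0-4(w=7) 0-6(w=3) 1-5(w=11) 1-6(w=1) 2-7(w=4)}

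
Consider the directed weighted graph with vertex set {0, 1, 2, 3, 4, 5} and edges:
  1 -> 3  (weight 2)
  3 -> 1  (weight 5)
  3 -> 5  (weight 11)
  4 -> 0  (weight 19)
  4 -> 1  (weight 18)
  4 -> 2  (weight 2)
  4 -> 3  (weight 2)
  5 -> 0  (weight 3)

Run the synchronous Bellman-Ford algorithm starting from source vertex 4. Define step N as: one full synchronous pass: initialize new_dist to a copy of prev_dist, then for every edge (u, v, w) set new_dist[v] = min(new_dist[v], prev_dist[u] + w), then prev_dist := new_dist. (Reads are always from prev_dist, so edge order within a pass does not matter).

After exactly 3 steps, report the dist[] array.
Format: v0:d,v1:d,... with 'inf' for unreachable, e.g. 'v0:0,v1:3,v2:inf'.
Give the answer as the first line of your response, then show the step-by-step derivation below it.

v0:16,v1:7,v2:2,v3:2,v4:0,v5:13

step 1: dist = v0:19,v1:18,v2:2,v3:2,v4:0,v5:inf
step 2: dist = v0:19,v1:7,v2:2,v3:2,v4:0,v5:13
step 3: dist = v0:16,v1:7,v2:2,v3:2,v4:0,v5:13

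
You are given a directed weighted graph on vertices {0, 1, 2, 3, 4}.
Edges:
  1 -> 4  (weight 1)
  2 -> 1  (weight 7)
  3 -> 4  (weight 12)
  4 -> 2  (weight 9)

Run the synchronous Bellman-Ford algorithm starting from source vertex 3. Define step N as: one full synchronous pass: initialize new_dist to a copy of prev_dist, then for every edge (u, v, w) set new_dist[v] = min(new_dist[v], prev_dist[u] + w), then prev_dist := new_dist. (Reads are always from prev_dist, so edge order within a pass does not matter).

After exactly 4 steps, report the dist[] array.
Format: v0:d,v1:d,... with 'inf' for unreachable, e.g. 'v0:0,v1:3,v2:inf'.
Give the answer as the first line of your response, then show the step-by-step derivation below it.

v0:inf,v1:28,v2:21,v3:0,v4:12

step 1: dist = v0:inf,v1:inf,v2:inf,v3:0,v4:12
step 2: dist = v0:inf,v1:inf,v2:21,v3:0,v4:12
step 3: dist = v0:inf,v1:28,v2:21,v3:0,v4:12
step 4: dist = v0:inf,v1:28,v2:21,v3:0,v4:12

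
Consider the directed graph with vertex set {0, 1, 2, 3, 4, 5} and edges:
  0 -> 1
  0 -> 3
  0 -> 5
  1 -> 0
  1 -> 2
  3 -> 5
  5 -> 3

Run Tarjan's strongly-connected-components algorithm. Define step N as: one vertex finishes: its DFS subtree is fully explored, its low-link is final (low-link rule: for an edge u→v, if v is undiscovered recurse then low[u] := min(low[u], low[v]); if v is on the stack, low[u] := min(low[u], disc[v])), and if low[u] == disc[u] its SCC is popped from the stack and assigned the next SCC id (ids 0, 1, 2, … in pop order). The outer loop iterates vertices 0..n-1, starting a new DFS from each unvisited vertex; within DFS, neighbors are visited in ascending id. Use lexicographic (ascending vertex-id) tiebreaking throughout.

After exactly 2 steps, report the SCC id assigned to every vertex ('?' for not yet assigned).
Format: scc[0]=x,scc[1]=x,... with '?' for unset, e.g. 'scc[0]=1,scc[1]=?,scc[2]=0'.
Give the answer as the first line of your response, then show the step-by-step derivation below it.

scc[0]=?,scc[1]=?,scc[2]=0,scc[3]=?,scc[4]=?,scc[5]=?

step 1: low=(low[0]=0,low[1]=0,low[2]=2,low[3]=?,low[4]=?,low[5]=?); scc=(scc[0]=?,scc[1]=?,scc[2]=0,scc[3]=?,scc[4]=?,scc[5]=?)
step 2: low=(low[0]=0,low[1]=0,low[2]=2,low[3]=?,low[4]=?,low[5]=?); scc=(scc[0]=?,scc[1]=?,scc[2]=0,scc[3]=?,scc[4]=?,scc[5]=?)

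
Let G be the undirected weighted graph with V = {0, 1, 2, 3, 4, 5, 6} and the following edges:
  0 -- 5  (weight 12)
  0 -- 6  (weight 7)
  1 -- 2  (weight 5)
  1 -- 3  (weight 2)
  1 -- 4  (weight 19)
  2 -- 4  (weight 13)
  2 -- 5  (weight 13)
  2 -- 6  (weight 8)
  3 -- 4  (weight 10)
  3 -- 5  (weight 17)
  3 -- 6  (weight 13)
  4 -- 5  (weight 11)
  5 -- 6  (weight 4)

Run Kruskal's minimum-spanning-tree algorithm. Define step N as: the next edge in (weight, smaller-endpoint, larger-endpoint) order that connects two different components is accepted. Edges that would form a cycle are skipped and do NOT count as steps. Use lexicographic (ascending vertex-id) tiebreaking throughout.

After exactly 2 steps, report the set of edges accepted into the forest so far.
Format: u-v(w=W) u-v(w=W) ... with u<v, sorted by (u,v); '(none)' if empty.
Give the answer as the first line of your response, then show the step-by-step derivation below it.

1-3(w=2) 5-6(w=4)

step 1: add edge 1-3 (w=2); MST = {1-3(w=2)}
step 2: add edge 5-6 (w=4); MST = {1-3(w=2) 5-6(w=4)}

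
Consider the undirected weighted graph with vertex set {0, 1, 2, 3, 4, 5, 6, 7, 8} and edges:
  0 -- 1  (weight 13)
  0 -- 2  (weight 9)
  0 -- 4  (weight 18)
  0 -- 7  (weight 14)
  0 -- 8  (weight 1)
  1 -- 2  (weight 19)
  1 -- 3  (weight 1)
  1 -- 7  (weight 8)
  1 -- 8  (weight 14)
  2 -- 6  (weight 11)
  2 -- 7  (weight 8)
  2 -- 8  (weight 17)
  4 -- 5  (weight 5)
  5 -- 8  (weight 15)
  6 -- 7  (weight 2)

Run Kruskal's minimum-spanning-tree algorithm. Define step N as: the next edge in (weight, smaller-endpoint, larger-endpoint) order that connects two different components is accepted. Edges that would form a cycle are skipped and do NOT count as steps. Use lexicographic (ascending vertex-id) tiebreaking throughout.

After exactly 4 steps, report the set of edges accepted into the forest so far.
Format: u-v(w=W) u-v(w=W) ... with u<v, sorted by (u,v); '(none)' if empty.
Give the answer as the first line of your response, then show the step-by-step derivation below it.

0-8(w=1) 1-3(w=1) 4-5(w=5) 6-7(w=2)

step 1: add edge 0-8 (w=1); MST = {0-8(w=1)}
step 2: add edge 1-3 (w=1); MST = {0-8(w=1) 1-3(w=1)}
step 3: add edge 6-7 (w=2); MST = {0-8(w=1) 1-3(w=1) 6-7(w=2)}
step 4: add edge 4-5 (w=5); MST = {0-8(w=1) 1-3(w=1) 4-5(w=5) 6-7(w=2)}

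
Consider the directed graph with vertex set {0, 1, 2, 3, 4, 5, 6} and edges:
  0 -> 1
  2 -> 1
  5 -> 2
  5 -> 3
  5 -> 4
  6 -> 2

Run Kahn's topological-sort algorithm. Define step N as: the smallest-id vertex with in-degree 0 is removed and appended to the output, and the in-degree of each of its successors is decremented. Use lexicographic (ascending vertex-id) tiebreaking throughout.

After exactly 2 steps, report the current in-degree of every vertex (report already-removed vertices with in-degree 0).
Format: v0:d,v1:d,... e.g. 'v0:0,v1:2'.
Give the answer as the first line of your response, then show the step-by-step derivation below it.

v0:0,v1:1,v2:1,v3:0,v4:0,v5:0,v6:0

step 1: output 0; order=[0]; indeg=(0,1,2,1,1,0,0)
step 2: output 5; order=[0,5]; indeg=(0,1,1,0,0,0,0)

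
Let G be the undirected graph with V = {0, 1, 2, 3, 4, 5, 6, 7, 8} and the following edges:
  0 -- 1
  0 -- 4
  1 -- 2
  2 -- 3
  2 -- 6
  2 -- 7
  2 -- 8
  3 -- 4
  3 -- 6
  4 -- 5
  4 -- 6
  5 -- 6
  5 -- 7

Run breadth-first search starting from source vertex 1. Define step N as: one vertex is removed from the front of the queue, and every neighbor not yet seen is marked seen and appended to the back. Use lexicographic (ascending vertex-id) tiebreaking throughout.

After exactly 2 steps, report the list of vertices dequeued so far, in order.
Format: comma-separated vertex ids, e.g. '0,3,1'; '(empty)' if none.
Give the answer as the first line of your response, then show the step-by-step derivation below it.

1,0

step 1: dequeue 1; queue=[0,2]; order=1
step 2: dequeue 0; queue=[2,4]; order=1,0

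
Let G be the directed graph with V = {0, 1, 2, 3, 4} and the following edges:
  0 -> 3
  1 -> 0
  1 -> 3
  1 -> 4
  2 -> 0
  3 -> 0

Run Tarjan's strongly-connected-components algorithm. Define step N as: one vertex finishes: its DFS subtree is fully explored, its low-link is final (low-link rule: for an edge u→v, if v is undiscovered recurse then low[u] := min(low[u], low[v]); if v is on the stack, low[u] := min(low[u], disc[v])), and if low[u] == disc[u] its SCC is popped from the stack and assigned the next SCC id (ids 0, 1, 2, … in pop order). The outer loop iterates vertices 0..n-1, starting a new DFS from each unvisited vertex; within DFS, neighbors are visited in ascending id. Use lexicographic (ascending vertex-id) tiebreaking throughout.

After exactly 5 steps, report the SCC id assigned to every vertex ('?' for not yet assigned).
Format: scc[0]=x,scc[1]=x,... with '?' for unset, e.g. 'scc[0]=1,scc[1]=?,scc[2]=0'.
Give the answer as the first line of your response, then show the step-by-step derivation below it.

scc[0]=0,scc[1]=2,scc[2]=3,scc[3]=0,scc[4]=1

step 1: low=(low[0]=0,low[1]=?,low[2]=?,low[3]=0,low[4]=?); scc=(scc[0]=?,scc[1]=?,scc[2]=?,scc[3]=?,scc[4]=?)
step 2: low=(low[0]=0,low[1]=?,low[2]=?,low[3]=0,low[4]=?); scc=(scc[0]=0,scc[1]=?,scc[2]=?,scc[3]=0,scc[4]=?)
step 3: low=(low[0]=0,low[1]=2,low[2]=?,low[3]=0,low[4]=3); scc=(scc[0]=0,scc[1]=?,scc[2]=?,scc[3]=0,scc[4]=1)
step 4: low=(low[0]=0,low[1]=2,low[2]=?,low[3]=0,low[4]=3); scc=(scc[0]=0,scc[1]=2,scc[2]=?,scc[3]=0,scc[4]=1)
step 5: low=(low[0]=0,low[1]=2,low[2]=4,low[3]=0,low[4]=3); scc=(scc[0]=0,scc[1]=2,scc[2]=3,scc[3]=0,scc[4]=1)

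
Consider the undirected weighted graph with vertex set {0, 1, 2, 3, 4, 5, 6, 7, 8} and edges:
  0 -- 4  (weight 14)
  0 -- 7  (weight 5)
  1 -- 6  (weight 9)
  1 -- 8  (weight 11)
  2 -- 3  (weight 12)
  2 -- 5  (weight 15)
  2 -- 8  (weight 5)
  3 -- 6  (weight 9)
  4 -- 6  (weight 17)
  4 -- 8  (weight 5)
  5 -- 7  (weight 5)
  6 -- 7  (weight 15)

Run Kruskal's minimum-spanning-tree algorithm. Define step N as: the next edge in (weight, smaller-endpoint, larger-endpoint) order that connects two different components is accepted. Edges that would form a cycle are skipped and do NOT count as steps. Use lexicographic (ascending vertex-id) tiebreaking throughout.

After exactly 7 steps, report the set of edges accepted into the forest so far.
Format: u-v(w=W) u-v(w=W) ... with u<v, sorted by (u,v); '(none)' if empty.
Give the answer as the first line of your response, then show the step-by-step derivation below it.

0-7(w=5) 1-6(w=9) 1-8(w=11) 2-8(w=5) 3-6(w=9) 4-8(w=5) 5-7(w=5)

step 1: add edge 0-7 (w=5); MST = {0-7(w=5)}
step 2: add edge 2-8 (w=5); MST = {0-7(w=5) 2-8(w=5)}
step 3: add edge 4-8 (w=5); MST = {0-7(w=5) 2-8(w=5) 4-8(w=5)}
step 4: add edge 5-7 (w=5); MST = {0-7(w=5) 2-8(w=5) 4-8(w=5) 5-7(w=5)}
step 5: add edge 1-6 (w=9); MST = {0-7(w=5) 1-6(w=9) 2-8(w=5) 4-8(w=5) 5-7(w=5)}
step 6: add edge 3-6 (w=9); MST = {0-7(w=5) 1-6(w=9) 2-8(w=5) 3-6(w=9) 4-8(w=5) 5-7(w=5)}
step 7: add edge 1-8 (w=11); MST = {0-7(w=5) 1-6(w=9) 1-8(w=11) 2-8(w=5) 3-6(w=9) 4-8(w=5) 5-7(w=5)}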